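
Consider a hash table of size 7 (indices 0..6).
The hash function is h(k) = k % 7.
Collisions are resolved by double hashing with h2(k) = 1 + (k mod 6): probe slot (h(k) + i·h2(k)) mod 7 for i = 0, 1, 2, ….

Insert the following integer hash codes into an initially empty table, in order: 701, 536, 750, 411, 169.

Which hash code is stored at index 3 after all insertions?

701: h=1 => slot 1
536: h=4 => slot 4
750: h=1, h2=1, probe 1,2 => slot 2
411: h=5 => slot 5
169: h=1, h2=2, probe 1,3 => slot 3
Table: [_, 701, 750, 169, 536, 411, _]

169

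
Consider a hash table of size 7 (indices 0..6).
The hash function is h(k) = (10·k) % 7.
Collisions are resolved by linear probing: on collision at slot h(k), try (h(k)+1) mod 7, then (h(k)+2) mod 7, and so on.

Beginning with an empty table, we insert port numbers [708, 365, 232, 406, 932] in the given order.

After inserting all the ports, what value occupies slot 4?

708: h=3 => slot 3
365: h=3, probe 3,4 => slot 4
232: h=3, probe 3,4,5 => slot 5
406: h=0 => slot 0
932: h=3, probe 3,4,5,6 => slot 6
Table: [406, _, _, 708, 365, 232, 932]

365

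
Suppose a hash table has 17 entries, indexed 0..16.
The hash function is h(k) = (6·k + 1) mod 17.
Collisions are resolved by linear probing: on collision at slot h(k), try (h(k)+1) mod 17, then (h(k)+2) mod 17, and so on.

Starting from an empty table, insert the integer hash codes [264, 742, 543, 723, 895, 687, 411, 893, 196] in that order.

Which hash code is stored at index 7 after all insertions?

264 hashes to 4; slot 4 is free -> place at 4.
742 hashes to 16; slot 16 is free -> place at 16.
543 hashes to 12; slot 12 is free -> place at 12.
723 hashes to 4; 4 taken -> place at 5.
895 hashes to 16; 16 taken -> place at 0.
687 hashes to 9; slot 9 is free -> place at 9.
411 hashes to 2; slot 2 is free -> place at 2.
893 hashes to 4; 4,5 taken -> place at 6.
196 hashes to 4; 4,5,6 taken -> place at 7.
Table: [895, ., 411, ., 264, 723, 893, 196, ., 687, ., ., 543, ., ., ., 742]

196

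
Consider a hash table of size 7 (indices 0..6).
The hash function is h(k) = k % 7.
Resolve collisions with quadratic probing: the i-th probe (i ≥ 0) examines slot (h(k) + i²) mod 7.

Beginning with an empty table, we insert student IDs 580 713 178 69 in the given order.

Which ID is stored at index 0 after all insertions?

713

580 hashes to 6; slot 6 is free -> place at 6.
713 hashes to 6; 6 taken -> place at 0.
178 hashes to 3; slot 3 is free -> place at 3.
69 hashes to 6; 6,0,3 taken -> place at 1.
Table: [713, 69, _, 178, _, _, 580]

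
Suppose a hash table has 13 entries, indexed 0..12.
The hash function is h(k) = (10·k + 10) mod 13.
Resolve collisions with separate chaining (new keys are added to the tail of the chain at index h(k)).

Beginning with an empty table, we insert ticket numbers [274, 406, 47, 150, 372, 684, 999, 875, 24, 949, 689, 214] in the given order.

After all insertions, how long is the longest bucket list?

Insert 274: h=7, bucket 7 empty → new chain.
Insert 406: h=1, bucket 1 empty → new chain.
Insert 47: h=12, bucket 12 empty → new chain.
Insert 150: h=2, bucket 2 empty → new chain.
Insert 372: h=12, bucket 12 nonempty → append to chain.
Insert 684: h=12, bucket 12 nonempty → append to chain.
Insert 999: h=3, bucket 3 empty → new chain.
Insert 875: h=11, bucket 11 empty → new chain.
Insert 24: h=3, bucket 3 nonempty → append to chain.
Insert 949: h=10, bucket 10 empty → new chain.
Insert 689: h=10, bucket 10 nonempty → append to chain.
Insert 214: h=5, bucket 5 empty → new chain.
Final buckets:
0: -
1: 406
2: 150
3: 999 -> 24
4: -
5: 214
6: -
7: 274
8: -
9: -
10: 949 -> 689
11: 875
12: 47 -> 372 -> 684

3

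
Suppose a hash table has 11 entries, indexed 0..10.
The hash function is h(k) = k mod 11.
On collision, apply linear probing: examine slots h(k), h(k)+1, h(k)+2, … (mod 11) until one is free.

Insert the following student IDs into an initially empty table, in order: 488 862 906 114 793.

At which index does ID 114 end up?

7

Insert 488: h=4, slot 4 empty => index 4.
Insert 862: h=4, slot 4 occupied => index 5.
Insert 906: h=4, slots 4,5 occupied => index 6.
Insert 114: h=4, slots 4,5,6 occupied => index 7.
Insert 793: h=1, slot 1 empty => index 1.
Table: [∅, 793, ∅, ∅, 488, 862, 906, 114, ∅, ∅, ∅]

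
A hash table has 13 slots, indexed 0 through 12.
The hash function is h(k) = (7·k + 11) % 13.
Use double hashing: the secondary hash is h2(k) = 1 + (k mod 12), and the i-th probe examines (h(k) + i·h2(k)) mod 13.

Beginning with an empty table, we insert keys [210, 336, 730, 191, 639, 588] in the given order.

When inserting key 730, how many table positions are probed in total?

3

210 hashes to 12; slot 12 is free → place at 12.
336 hashes to 10; slot 10 is free → place at 10.
730 hashes to 12, h2=11; 12,10 taken → place at 8.
191 hashes to 9; slot 9 is free → place at 9.
639 hashes to 12, h2=4; 12 taken → place at 3.
588 hashes to 6; slot 6 is free → place at 6.
Table: [∅, ∅, ∅, 639, ∅, ∅, 588, ∅, 730, 191, 336, ∅, 210]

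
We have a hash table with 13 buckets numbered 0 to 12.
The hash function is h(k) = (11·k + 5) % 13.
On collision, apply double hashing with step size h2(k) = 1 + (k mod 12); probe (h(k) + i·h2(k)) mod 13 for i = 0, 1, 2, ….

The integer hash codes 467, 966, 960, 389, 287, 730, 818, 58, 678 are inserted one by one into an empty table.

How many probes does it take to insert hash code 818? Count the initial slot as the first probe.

467 hashes to 7; slot 7 is free → place at 7.
966 hashes to 10; slot 10 is free → place at 10.
960 hashes to 9; slot 9 is free → place at 9.
389 hashes to 7, h2=6; 7 taken → place at 0.
287 hashes to 3; slot 3 is free → place at 3.
730 hashes to 1; slot 1 is free → place at 1.
818 hashes to 7, h2=3; 7,10,0,3 taken → place at 6.
58 hashes to 6, h2=11; 6 taken → place at 4.
678 hashes to 1, h2=7; 1 taken → place at 8.
Table: [389, 730, ∅, 287, 58, ∅, 818, 467, 678, 960, 966, ∅, ∅]

5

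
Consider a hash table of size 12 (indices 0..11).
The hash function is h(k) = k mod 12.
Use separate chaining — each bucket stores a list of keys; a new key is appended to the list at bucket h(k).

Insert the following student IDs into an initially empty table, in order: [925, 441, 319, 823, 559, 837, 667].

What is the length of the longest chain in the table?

Insert 925: h=1, bucket 1 empty → new chain.
Insert 441: h=9, bucket 9 empty → new chain.
Insert 319: h=7, bucket 7 empty → new chain.
Insert 823: h=7, bucket 7 nonempty → append to chain.
Insert 559: h=7, bucket 7 nonempty → append to chain.
Insert 837: h=9, bucket 9 nonempty → append to chain.
Insert 667: h=7, bucket 7 nonempty → append to chain.
Final buckets:
0: —
1: 925
2: —
3: —
4: —
5: —
6: —
7: 319 -> 823 -> 559 -> 667
8: —
9: 441 -> 837
10: —
11: —

4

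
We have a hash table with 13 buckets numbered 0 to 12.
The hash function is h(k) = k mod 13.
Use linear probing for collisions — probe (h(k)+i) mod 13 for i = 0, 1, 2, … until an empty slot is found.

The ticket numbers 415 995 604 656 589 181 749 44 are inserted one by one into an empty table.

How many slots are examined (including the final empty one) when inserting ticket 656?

Insert 415: h=12, slot 12 empty -> index 12.
Insert 995: h=7, slot 7 empty -> index 7.
Insert 604: h=6, slot 6 empty -> index 6.
Insert 656: h=6, slots 6,7 occupied -> index 8.
Insert 589: h=4, slot 4 empty -> index 4.
Insert 181: h=12, slot 12 occupied -> index 0.
Insert 749: h=8, slot 8 occupied -> index 9.
Insert 44: h=5, slot 5 empty -> index 5.
Table: [181, —, —, —, 589, 44, 604, 995, 656, 749, —, —, 415]

3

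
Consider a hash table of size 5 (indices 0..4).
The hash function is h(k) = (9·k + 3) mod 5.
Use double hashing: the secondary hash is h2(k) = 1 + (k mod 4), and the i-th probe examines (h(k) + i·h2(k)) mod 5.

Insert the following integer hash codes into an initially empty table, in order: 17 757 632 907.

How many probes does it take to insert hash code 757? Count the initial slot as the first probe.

2

17 hashes to 1; slot 1 is free => place at 1.
757 hashes to 1, h2=2; 1 taken => place at 3.
632 hashes to 1, h2=1; 1 taken => place at 2.
907 hashes to 1, h2=4; 1 taken => place at 0.
Table: [907, 17, 632, 757, ∅]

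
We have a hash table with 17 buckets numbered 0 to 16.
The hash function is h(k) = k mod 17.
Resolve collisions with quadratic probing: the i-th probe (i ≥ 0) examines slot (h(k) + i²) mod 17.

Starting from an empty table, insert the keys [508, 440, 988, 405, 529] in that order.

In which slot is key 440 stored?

16

508: h=15 -> slot 15
440: h=15, probe 15,16 -> slot 16
988: h=2 -> slot 2
405: h=14 -> slot 14
529: h=2, probe 2,3 -> slot 3
Table: [—, —, 988, 529, —, —, —, —, —, —, —, —, —, —, 405, 508, 440]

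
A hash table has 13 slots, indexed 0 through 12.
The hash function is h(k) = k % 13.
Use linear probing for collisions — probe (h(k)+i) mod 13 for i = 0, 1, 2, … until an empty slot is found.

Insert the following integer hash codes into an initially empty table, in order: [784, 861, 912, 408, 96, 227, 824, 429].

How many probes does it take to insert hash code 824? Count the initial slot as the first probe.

Insert 784: h=4, slot 4 empty => index 4.
Insert 861: h=3, slot 3 empty => index 3.
Insert 912: h=2, slot 2 empty => index 2.
Insert 408: h=5, slot 5 empty => index 5.
Insert 96: h=5, slot 5 occupied => index 6.
Insert 227: h=6, slot 6 occupied => index 7.
Insert 824: h=5, slots 5,6,7 occupied => index 8.
Insert 429: h=0, slot 0 empty => index 0.
Table: [429, —, 912, 861, 784, 408, 96, 227, 824, —, —, —, —]

4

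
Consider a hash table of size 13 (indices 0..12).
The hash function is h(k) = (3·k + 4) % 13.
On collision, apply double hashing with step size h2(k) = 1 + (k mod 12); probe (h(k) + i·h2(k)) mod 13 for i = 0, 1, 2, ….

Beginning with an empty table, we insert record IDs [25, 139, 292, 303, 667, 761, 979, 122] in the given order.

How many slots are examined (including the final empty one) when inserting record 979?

25: h=1 -> slot 1
139: h=5 -> slot 5
292: h=9 -> slot 9
303: h=3 -> slot 3
667: h=3, h2=8, probe 3,11 -> slot 11
761: h=12 -> slot 12
979: h=3, h2=8, probe 3,11,6 -> slot 6
122: h=6, h2=3, probe 6,9,12,2 -> slot 2
Table: [∅, 25, 122, 303, ∅, 139, 979, ∅, ∅, 292, ∅, 667, 761]

3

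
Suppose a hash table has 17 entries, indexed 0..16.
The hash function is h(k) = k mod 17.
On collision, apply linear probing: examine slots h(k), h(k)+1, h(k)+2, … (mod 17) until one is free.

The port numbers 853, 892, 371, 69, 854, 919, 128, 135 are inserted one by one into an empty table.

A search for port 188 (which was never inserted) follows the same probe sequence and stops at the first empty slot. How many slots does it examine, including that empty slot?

5

853 hashes to 3; slot 3 is free -> place at 3.
892 hashes to 8; slot 8 is free -> place at 8.
371 hashes to 14; slot 14 is free -> place at 14.
69 hashes to 1; slot 1 is free -> place at 1.
854 hashes to 4; slot 4 is free -> place at 4.
919 hashes to 1; 1 taken -> place at 2.
128 hashes to 9; slot 9 is free -> place at 9.
135 hashes to 16; slot 16 is free -> place at 16.
Table: [-, 69, 919, 853, 854, -, -, -, 892, 128, -, -, -, -, 371, -, 135]
Lookup 188: h=1, probe 1,2,3,4,5 → slot 5 empty, not found.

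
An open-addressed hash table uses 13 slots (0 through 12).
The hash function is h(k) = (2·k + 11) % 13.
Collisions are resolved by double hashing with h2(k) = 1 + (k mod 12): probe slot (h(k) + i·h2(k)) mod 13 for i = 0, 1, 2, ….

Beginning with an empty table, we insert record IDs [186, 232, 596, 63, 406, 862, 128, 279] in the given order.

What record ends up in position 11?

186 hashes to 6; slot 6 is free -> place at 6.
232 hashes to 7; slot 7 is free -> place at 7.
596 hashes to 7, h2=9; 7 taken -> place at 3.
63 hashes to 7, h2=4; 7 taken -> place at 11.
406 hashes to 4; slot 4 is free -> place at 4.
862 hashes to 6, h2=11; 6,4 taken -> place at 2.
128 hashes to 7, h2=9; 7,3 taken -> place at 12.
279 hashes to 10; slot 10 is free -> place at 10.
Table: [., ., 862, 596, 406, ., 186, 232, ., ., 279, 63, 128]

63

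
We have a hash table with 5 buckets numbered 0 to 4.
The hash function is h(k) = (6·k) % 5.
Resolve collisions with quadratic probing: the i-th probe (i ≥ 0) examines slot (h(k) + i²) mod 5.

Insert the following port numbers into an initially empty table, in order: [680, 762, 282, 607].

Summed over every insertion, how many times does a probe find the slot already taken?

Insert 680: h=0, slot 0 empty -> index 0.
Insert 762: h=2, slot 2 empty -> index 2.
Insert 282: h=2, slot 2 occupied -> index 3.
Insert 607: h=2, slots 2,3 occupied -> index 1.
Table: [680, 607, 762, 282, _]

3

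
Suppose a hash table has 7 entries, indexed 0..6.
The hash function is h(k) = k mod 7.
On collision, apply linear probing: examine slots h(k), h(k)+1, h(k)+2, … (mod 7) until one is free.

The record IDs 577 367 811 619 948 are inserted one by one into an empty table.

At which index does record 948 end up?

577 hashes to 3; slot 3 is free → place at 3.
367 hashes to 3; 3 taken → place at 4.
811 hashes to 6; slot 6 is free → place at 6.
619 hashes to 3; 3,4 taken → place at 5.
948 hashes to 3; 3,4,5,6 taken → place at 0.
Table: [948, -, -, 577, 367, 619, 811]

0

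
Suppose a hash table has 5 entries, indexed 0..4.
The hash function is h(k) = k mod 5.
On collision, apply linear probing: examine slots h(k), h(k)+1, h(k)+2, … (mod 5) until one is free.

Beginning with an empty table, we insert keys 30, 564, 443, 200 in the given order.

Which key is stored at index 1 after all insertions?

Insert 30: h=0, slot 0 empty => index 0.
Insert 564: h=4, slot 4 empty => index 4.
Insert 443: h=3, slot 3 empty => index 3.
Insert 200: h=0, slot 0 occupied => index 1.
Table: [30, 200, —, 443, 564]

200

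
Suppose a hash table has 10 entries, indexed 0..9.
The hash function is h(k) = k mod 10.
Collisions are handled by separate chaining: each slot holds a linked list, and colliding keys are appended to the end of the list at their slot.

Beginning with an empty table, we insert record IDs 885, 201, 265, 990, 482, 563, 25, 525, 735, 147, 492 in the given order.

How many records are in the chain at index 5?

885 → bucket 5
201 → bucket 1
265 → bucket 5 (collision)
990 → bucket 0
482 → bucket 2
563 → bucket 3
25 → bucket 5 (collision)
525 → bucket 5 (collision)
735 → bucket 5 (collision)
147 → bucket 7
492 → bucket 2 (collision)
Final buckets:
0: 990
1: 201
2: 482 -> 492
3: 563
4: —
5: 885 -> 265 -> 25 -> 525 -> 735
6: —
7: 147
8: —
9: —

5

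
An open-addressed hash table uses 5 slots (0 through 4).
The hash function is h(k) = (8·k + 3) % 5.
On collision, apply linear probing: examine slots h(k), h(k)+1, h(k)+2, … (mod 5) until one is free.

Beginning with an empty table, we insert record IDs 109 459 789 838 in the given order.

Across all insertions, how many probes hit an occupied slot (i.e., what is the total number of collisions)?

Insert 109: h=0, slot 0 empty → index 0.
Insert 459: h=0, slot 0 occupied → index 1.
Insert 789: h=0, slots 0,1 occupied → index 2.
Insert 838: h=2, slot 2 occupied → index 3.
Table: [109, 459, 789, 838, .]

4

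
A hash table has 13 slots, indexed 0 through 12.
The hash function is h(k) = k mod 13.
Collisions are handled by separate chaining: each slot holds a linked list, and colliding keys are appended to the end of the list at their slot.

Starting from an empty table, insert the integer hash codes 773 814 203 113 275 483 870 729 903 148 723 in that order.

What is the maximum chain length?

Insert 773: h=6, bucket 6 empty → new chain.
Insert 814: h=8, bucket 8 empty → new chain.
Insert 203: h=8, bucket 8 nonempty → append to chain.
Insert 113: h=9, bucket 9 empty → new chain.
Insert 275: h=2, bucket 2 empty → new chain.
Insert 483: h=2, bucket 2 nonempty → append to chain.
Insert 870: h=12, bucket 12 empty → new chain.
Insert 729: h=1, bucket 1 empty → new chain.
Insert 903: h=6, bucket 6 nonempty → append to chain.
Insert 148: h=5, bucket 5 empty → new chain.
Insert 723: h=8, bucket 8 nonempty → append to chain.
Final buckets:
0: .
1: 729
2: 275 -> 483
3: .
4: .
5: 148
6: 773 -> 903
7: .
8: 814 -> 203 -> 723
9: 113
10: .
11: .
12: 870

3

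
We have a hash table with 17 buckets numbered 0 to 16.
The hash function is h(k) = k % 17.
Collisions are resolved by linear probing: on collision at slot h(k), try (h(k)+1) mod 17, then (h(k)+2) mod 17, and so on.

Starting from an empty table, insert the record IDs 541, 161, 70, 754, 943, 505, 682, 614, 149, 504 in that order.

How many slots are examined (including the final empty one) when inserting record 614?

541: h=14 -> slot 14
161: h=8 -> slot 8
70: h=2 -> slot 2
754: h=6 -> slot 6
943: h=8, probe 8,9 -> slot 9
505: h=12 -> slot 12
682: h=2, probe 2,3 -> slot 3
614: h=2, probe 2,3,4 -> slot 4
149: h=13 -> slot 13
504: h=11 -> slot 11
Table: [_, _, 70, 682, 614, _, 754, _, 161, 943, _, 504, 505, 149, 541, _, _]

3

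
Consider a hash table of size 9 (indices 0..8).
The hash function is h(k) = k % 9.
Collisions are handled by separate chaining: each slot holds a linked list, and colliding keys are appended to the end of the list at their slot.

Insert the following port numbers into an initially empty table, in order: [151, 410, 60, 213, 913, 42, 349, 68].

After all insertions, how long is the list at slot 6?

151 → bucket 7
410 → bucket 5
60 → bucket 6
213 → bucket 6 (collision)
913 → bucket 4
42 → bucket 6 (collision)
349 → bucket 7 (collision)
68 → bucket 5 (collision)
Final buckets:
0: -
1: -
2: -
3: -
4: 913
5: 410 -> 68
6: 60 -> 213 -> 42
7: 151 -> 349
8: -

3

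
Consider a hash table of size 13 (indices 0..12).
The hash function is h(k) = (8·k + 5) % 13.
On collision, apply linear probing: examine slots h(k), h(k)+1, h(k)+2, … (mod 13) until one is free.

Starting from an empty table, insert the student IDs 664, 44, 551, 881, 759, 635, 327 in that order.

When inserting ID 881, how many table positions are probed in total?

2

664 hashes to 0; slot 0 is free => place at 0.
44 hashes to 6; slot 6 is free => place at 6.
551 hashes to 6; 6 taken => place at 7.
881 hashes to 7; 7 taken => place at 8.
759 hashes to 6; 6,7,8 taken => place at 9.
635 hashes to 2; slot 2 is free => place at 2.
327 hashes to 8; 8,9 taken => place at 10.
Table: [664, ∅, 635, ∅, ∅, ∅, 44, 551, 881, 759, 327, ∅, ∅]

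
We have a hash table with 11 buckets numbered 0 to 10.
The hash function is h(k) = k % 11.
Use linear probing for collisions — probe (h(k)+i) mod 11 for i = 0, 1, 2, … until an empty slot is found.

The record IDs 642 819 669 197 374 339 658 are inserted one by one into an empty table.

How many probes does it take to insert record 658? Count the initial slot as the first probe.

642 hashes to 4; slot 4 is free => place at 4.
819 hashes to 5; slot 5 is free => place at 5.
669 hashes to 9; slot 9 is free => place at 9.
197 hashes to 10; slot 10 is free => place at 10.
374 hashes to 0; slot 0 is free => place at 0.
339 hashes to 9; 9,10,0 taken => place at 1.
658 hashes to 9; 9,10,0,1 taken => place at 2.
Table: [374, 339, 658, —, 642, 819, —, —, —, 669, 197]

5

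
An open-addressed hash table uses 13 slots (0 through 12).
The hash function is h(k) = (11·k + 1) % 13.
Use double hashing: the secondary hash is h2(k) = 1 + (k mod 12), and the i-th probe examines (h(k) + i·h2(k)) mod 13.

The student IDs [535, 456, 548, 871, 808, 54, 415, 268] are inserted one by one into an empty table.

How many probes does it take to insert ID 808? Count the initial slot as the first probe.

2

535: h=10 → slot 10
456: h=12 → slot 12
548: h=10, h2=9, probe 10,6 → slot 6
871: h=1 → slot 1
808: h=10, h2=5, probe 10,2 → slot 2
54: h=10, h2=7, probe 10,4 → slot 4
415: h=3 → slot 3
268: h=11 → slot 11
Table: [-, 871, 808, 415, 54, -, 548, -, -, -, 535, 268, 456]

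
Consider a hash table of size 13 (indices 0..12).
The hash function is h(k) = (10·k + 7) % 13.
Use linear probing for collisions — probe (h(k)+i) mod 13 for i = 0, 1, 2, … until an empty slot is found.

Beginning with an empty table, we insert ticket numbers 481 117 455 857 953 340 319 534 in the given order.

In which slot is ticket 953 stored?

Insert 481: h=7, slot 7 empty -> index 7.
Insert 117: h=7, slot 7 occupied -> index 8.
Insert 455: h=7, slots 7,8 occupied -> index 9.
Insert 857: h=10, slot 10 empty -> index 10.
Insert 953: h=8, slots 8,9,10 occupied -> index 11.
Insert 340: h=1, slot 1 empty -> index 1.
Insert 319: h=12, slot 12 empty -> index 12.
Insert 534: h=4, slot 4 empty -> index 4.
Table: [., 340, ., ., 534, ., ., 481, 117, 455, 857, 953, 319]

11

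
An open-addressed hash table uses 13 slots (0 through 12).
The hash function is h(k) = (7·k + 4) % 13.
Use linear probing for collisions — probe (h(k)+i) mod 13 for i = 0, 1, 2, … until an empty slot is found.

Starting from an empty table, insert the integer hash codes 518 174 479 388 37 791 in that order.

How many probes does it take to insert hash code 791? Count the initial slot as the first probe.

5

518: h=3 -> slot 3
174: h=0 -> slot 0
479: h=3, probe 3,4 -> slot 4
388: h=3, probe 3,4,5 -> slot 5
37: h=3, probe 3,4,5,6 -> slot 6
791: h=3, probe 3,4,5,6,7 -> slot 7
Table: [174, —, —, 518, 479, 388, 37, 791, —, —, —, —, —]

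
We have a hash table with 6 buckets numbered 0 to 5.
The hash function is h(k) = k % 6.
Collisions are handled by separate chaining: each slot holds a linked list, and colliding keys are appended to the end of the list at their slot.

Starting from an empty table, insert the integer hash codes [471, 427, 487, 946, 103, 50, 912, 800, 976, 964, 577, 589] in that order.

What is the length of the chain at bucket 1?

471 -> bucket 3
427 -> bucket 1
487 -> bucket 1 (collision)
946 -> bucket 4
103 -> bucket 1 (collision)
50 -> bucket 2
912 -> bucket 0
800 -> bucket 2 (collision)
976 -> bucket 4 (collision)
964 -> bucket 4 (collision)
577 -> bucket 1 (collision)
589 -> bucket 1 (collision)
Final buckets:
0: 912
1: 427 -> 487 -> 103 -> 577 -> 589
2: 50 -> 800
3: 471
4: 946 -> 976 -> 964
5: _

5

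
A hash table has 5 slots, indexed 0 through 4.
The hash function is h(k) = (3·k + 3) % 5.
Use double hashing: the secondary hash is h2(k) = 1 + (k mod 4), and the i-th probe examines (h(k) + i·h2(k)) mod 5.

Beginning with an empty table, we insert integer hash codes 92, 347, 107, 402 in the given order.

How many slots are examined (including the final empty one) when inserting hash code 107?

3

92 hashes to 4; slot 4 is free => place at 4.
347 hashes to 4, h2=4; 4 taken => place at 3.
107 hashes to 4, h2=4; 4,3 taken => place at 2.
402 hashes to 4, h2=3; 4,2 taken => place at 0.
Table: [402, ., 107, 347, 92]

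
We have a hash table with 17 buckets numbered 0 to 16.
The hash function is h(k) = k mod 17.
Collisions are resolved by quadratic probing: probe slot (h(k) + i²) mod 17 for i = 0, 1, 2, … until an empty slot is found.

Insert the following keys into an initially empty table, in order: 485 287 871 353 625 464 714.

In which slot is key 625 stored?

485 hashes to 9; slot 9 is free -> place at 9.
287 hashes to 15; slot 15 is free -> place at 15.
871 hashes to 4; slot 4 is free -> place at 4.
353 hashes to 13; slot 13 is free -> place at 13.
625 hashes to 13; 13 taken -> place at 14.
464 hashes to 5; slot 5 is free -> place at 5.
714 hashes to 0; slot 0 is free -> place at 0.
Table: [714, ., ., ., 871, 464, ., ., ., 485, ., ., ., 353, 625, 287, .]

14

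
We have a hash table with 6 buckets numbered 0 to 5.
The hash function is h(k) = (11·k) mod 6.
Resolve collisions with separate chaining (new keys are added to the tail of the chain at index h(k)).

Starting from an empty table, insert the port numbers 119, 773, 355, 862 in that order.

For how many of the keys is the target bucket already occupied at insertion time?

119 → bucket 1
773 → bucket 1 (collision)
355 → bucket 5
862 → bucket 2
Final buckets:
0: .
1: 119 -> 773
2: 862
3: .
4: .
5: 355

1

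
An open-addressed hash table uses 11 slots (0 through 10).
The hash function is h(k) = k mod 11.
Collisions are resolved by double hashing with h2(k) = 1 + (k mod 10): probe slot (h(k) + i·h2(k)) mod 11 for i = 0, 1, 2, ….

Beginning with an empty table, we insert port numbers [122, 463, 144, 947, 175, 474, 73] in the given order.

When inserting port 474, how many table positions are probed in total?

122: h=1 → slot 1
463: h=1, h2=4, probe 1,5 → slot 5
144: h=1, h2=5, probe 1,6 → slot 6
947: h=1, h2=8, probe 1,9 → slot 9
175: h=10 → slot 10
474: h=1, h2=5, probe 1,6,0 → slot 0
73: h=7 → slot 7
Table: [474, 122, —, —, —, 463, 144, 73, —, 947, 175]

3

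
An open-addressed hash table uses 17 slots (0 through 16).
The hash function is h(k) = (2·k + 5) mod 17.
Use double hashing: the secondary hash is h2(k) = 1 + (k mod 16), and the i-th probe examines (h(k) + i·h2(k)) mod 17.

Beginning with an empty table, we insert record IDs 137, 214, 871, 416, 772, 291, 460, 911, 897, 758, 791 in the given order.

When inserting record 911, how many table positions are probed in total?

137 hashes to 7; slot 7 is free → place at 7.
214 hashes to 8; slot 8 is free → place at 8.
871 hashes to 13; slot 13 is free → place at 13.
416 hashes to 4; slot 4 is free → place at 4.
772 hashes to 2; slot 2 is free → place at 2.
291 hashes to 9; slot 9 is free → place at 9.
460 hashes to 7, h2=13; 7 taken → place at 3.
911 hashes to 8, h2=16; 8,7 taken → place at 6.
897 hashes to 14; slot 14 is free → place at 14.
758 hashes to 8, h2=7; 8 taken → place at 15.
791 hashes to 6, h2=8; 6,14 taken → place at 5.
Table: [-, -, 772, 460, 416, 791, 911, 137, 214, 291, -, -, -, 871, 897, 758, -]

3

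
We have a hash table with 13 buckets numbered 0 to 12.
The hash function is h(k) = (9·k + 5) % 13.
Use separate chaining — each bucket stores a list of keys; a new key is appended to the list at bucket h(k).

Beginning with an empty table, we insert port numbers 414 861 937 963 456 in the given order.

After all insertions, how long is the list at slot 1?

414 -> bucket 0
861 -> bucket 6
937 -> bucket 1
963 -> bucket 1 (collision)
456 -> bucket 1 (collision)
Final buckets:
0: 414
1: 937 -> 963 -> 456
2: ∅
3: ∅
4: ∅
5: ∅
6: 861
7: ∅
8: ∅
9: ∅
10: ∅
11: ∅
12: ∅

3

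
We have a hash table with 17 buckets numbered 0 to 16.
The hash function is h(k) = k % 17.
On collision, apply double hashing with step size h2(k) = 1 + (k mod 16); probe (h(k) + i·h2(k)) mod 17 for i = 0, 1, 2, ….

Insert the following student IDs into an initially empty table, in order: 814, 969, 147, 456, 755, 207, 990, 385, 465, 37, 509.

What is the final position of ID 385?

814: h=15 => slot 15
969: h=0 => slot 0
147: h=11 => slot 11
456: h=14 => slot 14
755: h=7 => slot 7
207: h=3 => slot 3
990: h=4 => slot 4
385: h=11, h2=2, probe 11,13 => slot 13
465: h=6 => slot 6
37: h=3, h2=6, probe 3,9 => slot 9
509: h=16 => slot 16
Table: [969, ., ., 207, 990, ., 465, 755, ., 37, ., 147, ., 385, 456, 814, 509]

13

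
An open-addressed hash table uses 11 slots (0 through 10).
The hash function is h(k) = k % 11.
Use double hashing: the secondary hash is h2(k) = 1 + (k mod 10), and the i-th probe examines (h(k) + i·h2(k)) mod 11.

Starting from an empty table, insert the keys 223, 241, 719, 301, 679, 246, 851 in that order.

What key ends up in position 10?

241

223: h=3 -> slot 3
241: h=10 -> slot 10
719: h=4 -> slot 4
301: h=4, h2=2, probe 4,6 -> slot 6
679: h=8 -> slot 8
246: h=4, h2=7, probe 4,0 -> slot 0
851: h=4, h2=2, probe 4,6,8,10,1 -> slot 1
Table: [246, 851, _, 223, 719, _, 301, _, 679, _, 241]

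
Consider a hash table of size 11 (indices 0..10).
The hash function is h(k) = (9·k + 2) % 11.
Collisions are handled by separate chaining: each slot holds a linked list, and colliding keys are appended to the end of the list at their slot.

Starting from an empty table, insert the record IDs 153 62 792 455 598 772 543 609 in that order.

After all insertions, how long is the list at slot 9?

1

Insert 153: h=4, bucket 4 empty -> new chain.
Insert 62: h=10, bucket 10 empty -> new chain.
Insert 792: h=2, bucket 2 empty -> new chain.
Insert 455: h=5, bucket 5 empty -> new chain.
Insert 598: h=5, bucket 5 nonempty -> append to chain.
Insert 772: h=9, bucket 9 empty -> new chain.
Insert 543: h=5, bucket 5 nonempty -> append to chain.
Insert 609: h=5, bucket 5 nonempty -> append to chain.
Final buckets:
0: —
1: —
2: 792
3: —
4: 153
5: 455 -> 598 -> 543 -> 609
6: —
7: —
8: —
9: 772
10: 62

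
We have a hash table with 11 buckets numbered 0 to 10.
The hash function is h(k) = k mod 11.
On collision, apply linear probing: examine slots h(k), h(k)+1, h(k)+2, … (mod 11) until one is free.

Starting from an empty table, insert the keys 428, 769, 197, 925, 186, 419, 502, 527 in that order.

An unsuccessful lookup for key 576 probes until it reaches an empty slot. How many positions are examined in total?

Insert 428: h=10, slot 10 empty => index 10.
Insert 769: h=10, slot 10 occupied => index 0.
Insert 197: h=10, slots 10,0 occupied => index 1.
Insert 925: h=1, slot 1 occupied => index 2.
Insert 186: h=10, slots 10,0,1,2 occupied => index 3.
Insert 419: h=1, slots 1,2,3 occupied => index 4.
Insert 502: h=7, slot 7 empty => index 7.
Insert 527: h=10, slots 10,0,1,2,3,4 occupied => index 5.
Table: [769, 197, 925, 186, 419, 527, -, 502, -, -, 428]
Lookup 576: h=4, probe 4,5,6 → slot 6 empty, not found.

3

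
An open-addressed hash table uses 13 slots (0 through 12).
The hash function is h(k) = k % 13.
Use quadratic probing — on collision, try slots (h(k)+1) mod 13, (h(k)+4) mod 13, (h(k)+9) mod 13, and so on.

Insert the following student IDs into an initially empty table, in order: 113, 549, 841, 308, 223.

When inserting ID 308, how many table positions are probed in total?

Insert 113: h=9, slot 9 empty -> index 9.
Insert 549: h=3, slot 3 empty -> index 3.
Insert 841: h=9, slot 9 occupied -> index 10.
Insert 308: h=9, slots 9,10 occupied -> index 0.
Insert 223: h=2, slot 2 empty -> index 2.
Table: [308, ., 223, 549, ., ., ., ., ., 113, 841, ., .]

3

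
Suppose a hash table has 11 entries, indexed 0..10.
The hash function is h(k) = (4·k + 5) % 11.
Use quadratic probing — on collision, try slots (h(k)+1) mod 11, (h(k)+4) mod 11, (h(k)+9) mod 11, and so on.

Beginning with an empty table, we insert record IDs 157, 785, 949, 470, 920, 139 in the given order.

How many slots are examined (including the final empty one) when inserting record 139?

2

157: h=6 => slot 6
785: h=10 => slot 10
949: h=6, probe 6,7 => slot 7
470: h=4 => slot 4
920: h=0 => slot 0
139: h=0, probe 0,1 => slot 1
Table: [920, 139, ., ., 470, ., 157, 949, ., ., 785]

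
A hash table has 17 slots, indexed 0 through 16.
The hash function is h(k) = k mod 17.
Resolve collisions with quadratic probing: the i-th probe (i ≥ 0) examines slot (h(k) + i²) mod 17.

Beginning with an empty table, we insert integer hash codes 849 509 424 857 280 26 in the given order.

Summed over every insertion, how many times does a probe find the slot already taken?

849 hashes to 16; slot 16 is free -> place at 16.
509 hashes to 16; 16 taken -> place at 0.
424 hashes to 16; 16,0 taken -> place at 3.
857 hashes to 7; slot 7 is free -> place at 7.
280 hashes to 8; slot 8 is free -> place at 8.
26 hashes to 9; slot 9 is free -> place at 9.
Table: [509, ., ., 424, ., ., ., 857, 280, 26, ., ., ., ., ., ., 849]

3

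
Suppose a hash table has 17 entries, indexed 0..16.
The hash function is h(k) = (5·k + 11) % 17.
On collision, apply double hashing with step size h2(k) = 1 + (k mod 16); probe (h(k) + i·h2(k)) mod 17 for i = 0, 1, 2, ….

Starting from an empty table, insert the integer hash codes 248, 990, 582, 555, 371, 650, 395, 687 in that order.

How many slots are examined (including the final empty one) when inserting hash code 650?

Insert 248: h=10, slot 10 empty => index 10.
Insert 990: h=14, slot 14 empty => index 14.
Insert 582: h=14, h2=7, slot 14 occupied => index 4.
Insert 555: h=15, slot 15 empty => index 15.
Insert 371: h=13, slot 13 empty => index 13.
Insert 650: h=14, h2=11, slot 14 occupied => index 8.
Insert 395: h=14, h2=12, slot 14 occupied => index 9.
Insert 687: h=12, slot 12 empty => index 12.
Table: [—, —, —, —, 582, —, —, —, 650, 395, 248, —, 687, 371, 990, 555, —]

2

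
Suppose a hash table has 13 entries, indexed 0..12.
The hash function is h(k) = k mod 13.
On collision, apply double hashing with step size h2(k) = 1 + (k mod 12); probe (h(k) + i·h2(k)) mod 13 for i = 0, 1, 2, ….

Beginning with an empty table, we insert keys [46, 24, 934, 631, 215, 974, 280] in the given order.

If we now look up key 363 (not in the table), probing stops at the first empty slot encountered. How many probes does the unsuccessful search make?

46 hashes to 7; slot 7 is free => place at 7.
24 hashes to 11; slot 11 is free => place at 11.
934 hashes to 11, h2=11; 11 taken => place at 9.
631 hashes to 7, h2=8; 7 taken => place at 2.
215 hashes to 7, h2=12; 7 taken => place at 6.
974 hashes to 12; slot 12 is free => place at 12.
280 hashes to 7, h2=5; 7,12 taken => place at 4.
Table: [_, _, 631, _, 280, _, 215, 46, _, 934, _, 24, 974]
Lookup 363: h=12, h2=4, probe 12,3 → slot 3 empty, not found.

2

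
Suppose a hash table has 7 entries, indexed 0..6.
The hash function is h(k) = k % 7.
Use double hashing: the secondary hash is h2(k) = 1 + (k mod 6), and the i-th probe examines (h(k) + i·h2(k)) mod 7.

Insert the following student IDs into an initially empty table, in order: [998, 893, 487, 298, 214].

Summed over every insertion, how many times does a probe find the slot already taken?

5

998: h=4 -> slot 4
893: h=4, h2=6, probe 4,3 -> slot 3
487: h=4, h2=2, probe 4,6 -> slot 6
298: h=4, h2=5, probe 4,2 -> slot 2
214: h=4, h2=5, probe 4,2,0 -> slot 0
Table: [214, -, 298, 893, 998, -, 487]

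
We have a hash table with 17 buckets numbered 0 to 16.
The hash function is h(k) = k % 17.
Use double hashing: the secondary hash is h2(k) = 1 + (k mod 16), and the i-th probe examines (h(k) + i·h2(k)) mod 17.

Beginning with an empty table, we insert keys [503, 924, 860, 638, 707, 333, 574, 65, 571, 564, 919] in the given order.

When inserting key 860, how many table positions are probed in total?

3

Insert 503: h=10, slot 10 empty -> index 10.
Insert 924: h=6, slot 6 empty -> index 6.
Insert 860: h=10, h2=13, slots 10,6 occupied -> index 2.
Insert 638: h=9, slot 9 empty -> index 9.
Insert 707: h=10, h2=4, slot 10 occupied -> index 14.
Insert 333: h=10, h2=14, slot 10 occupied -> index 7.
Insert 574: h=13, slot 13 empty -> index 13.
Insert 65: h=14, h2=2, slot 14 occupied -> index 16.
Insert 571: h=10, h2=12, slot 10 occupied -> index 5.
Insert 564: h=3, slot 3 empty -> index 3.
Insert 919: h=1, slot 1 empty -> index 1.
Table: [_, 919, 860, 564, _, 571, 924, 333, _, 638, 503, _, _, 574, 707, _, 65]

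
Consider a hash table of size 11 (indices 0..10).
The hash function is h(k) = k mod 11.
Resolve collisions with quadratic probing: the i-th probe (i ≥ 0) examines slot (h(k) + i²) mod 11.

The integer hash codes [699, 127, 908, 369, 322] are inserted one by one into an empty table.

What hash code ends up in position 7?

699: h=6 -> slot 6
127: h=6, probe 6,7 -> slot 7
908: h=6, probe 6,7,10 -> slot 10
369: h=6, probe 6,7,10,4 -> slot 4
322: h=3 -> slot 3
Table: [_, _, _, 322, 369, _, 699, 127, _, _, 908]

127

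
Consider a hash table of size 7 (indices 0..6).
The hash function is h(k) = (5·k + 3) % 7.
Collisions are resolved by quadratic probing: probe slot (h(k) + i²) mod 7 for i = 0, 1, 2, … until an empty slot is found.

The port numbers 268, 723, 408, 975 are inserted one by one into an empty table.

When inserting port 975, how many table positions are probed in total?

4

268: h=6 → slot 6
723: h=6, probe 6,0 → slot 0
408: h=6, probe 6,0,3 → slot 3
975: h=6, probe 6,0,3,1 → slot 1
Table: [723, 975, ., 408, ., ., 268]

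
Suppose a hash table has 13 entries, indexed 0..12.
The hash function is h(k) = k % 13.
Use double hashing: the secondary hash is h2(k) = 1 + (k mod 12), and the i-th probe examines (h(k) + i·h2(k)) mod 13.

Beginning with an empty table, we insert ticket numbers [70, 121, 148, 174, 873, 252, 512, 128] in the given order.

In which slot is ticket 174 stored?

12

70: h=5 -> slot 5
121: h=4 -> slot 4
148: h=5, h2=5, probe 5,10 -> slot 10
174: h=5, h2=7, probe 5,12 -> slot 12
873: h=2 -> slot 2
252: h=5, h2=1, probe 5,6 -> slot 6
512: h=5, h2=9, probe 5,1 -> slot 1
128: h=11 -> slot 11
Table: [∅, 512, 873, ∅, 121, 70, 252, ∅, ∅, ∅, 148, 128, 174]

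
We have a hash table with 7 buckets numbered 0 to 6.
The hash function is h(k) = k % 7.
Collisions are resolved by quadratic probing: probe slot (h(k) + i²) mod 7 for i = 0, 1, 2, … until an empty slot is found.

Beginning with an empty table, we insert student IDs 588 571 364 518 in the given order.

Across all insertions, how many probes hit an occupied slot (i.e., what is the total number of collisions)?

Insert 588: h=0, slot 0 empty -> index 0.
Insert 571: h=4, slot 4 empty -> index 4.
Insert 364: h=0, slot 0 occupied -> index 1.
Insert 518: h=0, slots 0,1,4 occupied -> index 2.
Table: [588, 364, 518, -, 571, -, -]

4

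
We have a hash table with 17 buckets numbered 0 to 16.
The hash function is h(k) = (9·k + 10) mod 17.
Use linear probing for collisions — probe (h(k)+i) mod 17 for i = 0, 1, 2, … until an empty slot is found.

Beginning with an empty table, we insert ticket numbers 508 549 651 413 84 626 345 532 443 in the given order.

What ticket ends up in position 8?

Insert 508: h=9, slot 9 empty -> index 9.
Insert 549: h=4, slot 4 empty -> index 4.
Insert 651: h=4, slot 4 occupied -> index 5.
Insert 413: h=4, slots 4,5 occupied -> index 6.
Insert 84: h=1, slot 1 empty -> index 1.
Insert 626: h=0, slot 0 empty -> index 0.
Insert 345: h=4, slots 4,5,6 occupied -> index 7.
Insert 532: h=4, slots 4,5,6,7 occupied -> index 8.
Insert 443: h=2, slot 2 empty -> index 2.
Table: [626, 84, 443, ., 549, 651, 413, 345, 532, 508, ., ., ., ., ., ., .]

532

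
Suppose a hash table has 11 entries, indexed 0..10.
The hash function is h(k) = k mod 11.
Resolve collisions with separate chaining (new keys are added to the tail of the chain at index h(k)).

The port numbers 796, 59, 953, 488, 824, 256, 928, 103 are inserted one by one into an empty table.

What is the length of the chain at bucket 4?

5

796 -> bucket 4
59 -> bucket 4 (collision)
953 -> bucket 7
488 -> bucket 4 (collision)
824 -> bucket 10
256 -> bucket 3
928 -> bucket 4 (collision)
103 -> bucket 4 (collision)
Final buckets:
0: _
1: _
2: _
3: 256
4: 796 -> 59 -> 488 -> 928 -> 103
5: _
6: _
7: 953
8: _
9: _
10: 824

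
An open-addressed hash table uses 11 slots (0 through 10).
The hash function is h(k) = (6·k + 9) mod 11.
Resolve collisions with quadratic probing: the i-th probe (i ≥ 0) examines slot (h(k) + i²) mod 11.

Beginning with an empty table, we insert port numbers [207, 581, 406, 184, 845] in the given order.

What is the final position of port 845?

Insert 207: h=8, slot 8 empty -> index 8.
Insert 581: h=8, slot 8 occupied -> index 9.
Insert 406: h=3, slot 3 empty -> index 3.
Insert 184: h=2, slot 2 empty -> index 2.
Insert 845: h=8, slots 8,9 occupied -> index 1.
Table: [∅, 845, 184, 406, ∅, ∅, ∅, ∅, 207, 581, ∅]

1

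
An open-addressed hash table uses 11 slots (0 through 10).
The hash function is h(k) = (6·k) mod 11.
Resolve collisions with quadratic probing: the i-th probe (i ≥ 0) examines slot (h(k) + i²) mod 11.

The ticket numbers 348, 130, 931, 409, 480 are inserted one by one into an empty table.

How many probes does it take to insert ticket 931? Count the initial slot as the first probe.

3

Insert 348: h=9, slot 9 empty → index 9.
Insert 130: h=10, slot 10 empty → index 10.
Insert 931: h=9, slots 9,10 occupied → index 2.
Insert 409: h=1, slot 1 empty → index 1.
Insert 480: h=9, slots 9,10,2 occupied → index 7.
Table: [-, 409, 931, -, -, -, -, 480, -, 348, 130]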